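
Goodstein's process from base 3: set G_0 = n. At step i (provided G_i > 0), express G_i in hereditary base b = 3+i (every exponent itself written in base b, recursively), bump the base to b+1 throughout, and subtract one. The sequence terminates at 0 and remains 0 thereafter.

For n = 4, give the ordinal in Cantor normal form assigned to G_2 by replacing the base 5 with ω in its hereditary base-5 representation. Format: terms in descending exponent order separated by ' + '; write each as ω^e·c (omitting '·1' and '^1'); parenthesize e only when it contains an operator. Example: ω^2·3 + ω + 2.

base 3: 4 = 3 + 1; at 4: 4 + 1 = 5; next = 4
base 4: 4 = 4; at 5: 5 = 5; next = 4
base 5: 4 = 4; at 6: 4 = 4; next = 3

4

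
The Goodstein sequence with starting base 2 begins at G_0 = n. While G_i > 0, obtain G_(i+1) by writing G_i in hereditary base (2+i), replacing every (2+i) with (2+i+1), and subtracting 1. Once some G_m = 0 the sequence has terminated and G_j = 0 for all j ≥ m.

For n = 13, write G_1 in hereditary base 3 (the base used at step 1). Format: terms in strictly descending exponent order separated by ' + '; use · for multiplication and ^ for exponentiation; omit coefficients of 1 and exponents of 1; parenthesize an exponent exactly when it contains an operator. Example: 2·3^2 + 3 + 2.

G_0=13  [base 2] 2^(2 + 1) + 2^2 + 1  →[2↦3]→  3^(3 + 1) + 3^3 + 1 = 109  −1 ⇒ G_1=108
G_1=108  [base 3] 3^(3 + 1) + 3^3  →[3↦4]→  4^(4 + 1) + 4^4 = 1280  −1 ⇒ G_2=1279

3^(3 + 1) + 3^3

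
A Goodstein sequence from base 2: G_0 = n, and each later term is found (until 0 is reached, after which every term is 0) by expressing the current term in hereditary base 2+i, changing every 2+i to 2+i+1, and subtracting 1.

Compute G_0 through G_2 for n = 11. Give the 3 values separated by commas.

G_0=11  [base 2] 2^(2 + 1) + 2 + 1  →[2↦3]→  3^(3 + 1) + 3 + 1 = 85  −1 ⇒ G_1=84
G_1=84  [base 3] 3^(3 + 1) + 3  →[3↦4]→  4^(4 + 1) + 4 = 1028  −1 ⇒ G_2=1027

11, 84, 1027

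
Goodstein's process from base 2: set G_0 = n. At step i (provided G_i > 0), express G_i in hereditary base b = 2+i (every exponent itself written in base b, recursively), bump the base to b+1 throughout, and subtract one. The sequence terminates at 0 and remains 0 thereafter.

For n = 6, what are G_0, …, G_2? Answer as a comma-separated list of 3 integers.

step 0: 6 = 2^2 + 2; sub 3 for 2: 3^3 + 3; = 30; G_1 = 30−1 = 29
step 1: 29 = 3^3 + 2; sub 4 for 3: 4^4 + 2; = 258; G_2 = 258−1 = 257

6, 29, 257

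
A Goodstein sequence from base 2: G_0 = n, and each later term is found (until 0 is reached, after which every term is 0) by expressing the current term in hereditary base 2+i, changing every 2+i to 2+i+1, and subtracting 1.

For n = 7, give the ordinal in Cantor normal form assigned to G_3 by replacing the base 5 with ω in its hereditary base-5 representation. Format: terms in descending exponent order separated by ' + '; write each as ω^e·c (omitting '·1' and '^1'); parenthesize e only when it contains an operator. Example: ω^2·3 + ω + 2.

step 0: 7 = 2^2 + 2 + 1; sub 3 for 2: 3^3 + 3 + 1; = 31; G_1 = 31−1 = 30
step 1: 30 = 3^3 + 3; sub 4 for 3: 4^4 + 4; = 260; G_2 = 260−1 = 259
step 2: 259 = 4^4 + 3; sub 5 for 4: 5^5 + 3; = 3128; G_3 = 3128−1 = 3127
step 3: 3127 = 5^5 + 2; sub 6 for 5: 6^6 + 2; = 46658; G_4 = 46658−1 = 46657

ω^ω + 2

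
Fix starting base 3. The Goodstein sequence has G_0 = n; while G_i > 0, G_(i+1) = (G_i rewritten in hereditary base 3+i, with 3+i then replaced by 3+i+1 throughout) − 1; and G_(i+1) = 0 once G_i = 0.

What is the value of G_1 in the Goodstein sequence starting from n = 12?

[0] 12 ≡ 3^2 + 3 (base 3). Lift 4: 20. −1: 19.
[1] 19 ≡ 4^2 + 3 (base 4). Lift 5: 28. −1: 27.

19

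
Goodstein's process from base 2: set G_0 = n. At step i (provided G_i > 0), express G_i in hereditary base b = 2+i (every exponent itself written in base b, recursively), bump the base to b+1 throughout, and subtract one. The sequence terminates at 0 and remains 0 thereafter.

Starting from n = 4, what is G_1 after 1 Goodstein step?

26

G_0 = 4. HB_2(4) = 2^2. Bump = 27. G_1 = 26.
G_1 = 26. HB_3(26) = 2·3^2 + 2·3 + 2. Bump = 42. G_2 = 41.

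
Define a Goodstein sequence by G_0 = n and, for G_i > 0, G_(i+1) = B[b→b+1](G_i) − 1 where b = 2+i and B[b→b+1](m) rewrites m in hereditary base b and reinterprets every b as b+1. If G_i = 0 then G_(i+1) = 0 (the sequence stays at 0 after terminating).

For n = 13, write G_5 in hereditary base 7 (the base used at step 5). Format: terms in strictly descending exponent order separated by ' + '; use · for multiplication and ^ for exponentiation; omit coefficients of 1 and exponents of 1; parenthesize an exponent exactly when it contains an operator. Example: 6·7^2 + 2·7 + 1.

base 2: 13 = 2^(2 + 1) + 2^2 + 1; at 3: 3^(3 + 1) + 3^3 + 1 = 109; next = 108
base 3: 108 = 3^(3 + 1) + 3^3; at 4: 4^(4 + 1) + 4^4 = 1280; next = 1279
base 4: 1279 = 4^(4 + 1) + 3·4^3 + 3·4^2 + 3·4 + 3; at 5: 5^(5 + 1) + 3·5^3 + 3·5^2 + 3·5 + 3 = 16093; next = 16092
base 5: 16092 = 5^(5 + 1) + 3·5^3 + 3·5^2 + 3·5 + 2; at 6: 6^(6 + 1) + 3·6^3 + 3·6^2 + 3·6 + 2 = 280712; next = 280711
base 6: 280711 = 6^(6 + 1) + 3·6^3 + 3·6^2 + 3·6 + 1; at 7: 7^(7 + 1) + 3·7^3 + 3·7^2 + 3·7 + 1 = 5765999; next = 5765998
base 7: 5765998 = 7^(7 + 1) + 3·7^3 + 3·7^2 + 3·7; at 8: 8^(8 + 1) + 3·8^3 + 3·8^2 + 3·8 = 134219480; next = 134219479

7^(7 + 1) + 3·7^3 + 3·7^2 + 3·7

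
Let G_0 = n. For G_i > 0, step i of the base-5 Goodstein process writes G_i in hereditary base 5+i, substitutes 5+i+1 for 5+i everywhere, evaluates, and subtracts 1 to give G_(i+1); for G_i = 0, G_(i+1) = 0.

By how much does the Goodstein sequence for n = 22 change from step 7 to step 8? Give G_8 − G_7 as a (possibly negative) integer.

(0) 22|_5 = 4·5 + 2 ↦ 4·6 + 2|_6 = 26 ⇒ 25
(1) 25|_6 = 4·6 + 1 ↦ 4·7 + 1|_7 = 29 ⇒ 28
(2) 28|_7 = 4·7 ↦ 4·8|_8 = 32 ⇒ 31
(3) 31|_8 = 3·8 + 7 ↦ 3·9 + 7|_9 = 34 ⇒ 33
(4) 33|_9 = 3·9 + 6 ↦ 3·10 + 6|_10 = 36 ⇒ 35
(5) 35|_10 = 3·10 + 5 ↦ 3·11 + 5|_11 = 38 ⇒ 37
(6) 37|_11 = 3·11 + 4 ↦ 3·12 + 4|_12 = 40 ⇒ 39
(7) 39|_12 = 3·12 + 3 ↦ 3·13 + 3|_13 = 42 ⇒ 41

2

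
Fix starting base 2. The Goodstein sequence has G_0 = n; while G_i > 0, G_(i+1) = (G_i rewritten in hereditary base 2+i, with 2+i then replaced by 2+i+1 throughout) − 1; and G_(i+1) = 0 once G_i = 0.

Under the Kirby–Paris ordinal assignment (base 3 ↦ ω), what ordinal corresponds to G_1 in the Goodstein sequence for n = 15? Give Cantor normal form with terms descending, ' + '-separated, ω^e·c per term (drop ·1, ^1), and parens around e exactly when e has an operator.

base 2: 15 = 2^(2 + 1) + 2^2 + 2 + 1; at 3: 3^(3 + 1) + 3^3 + 3 + 1 = 112; next = 111
base 3: 111 = 3^(3 + 1) + 3^3 + 3; at 4: 4^(4 + 1) + 4^4 + 4 = 1284; next = 1283

ω^(ω + 1) + ω^ω + ω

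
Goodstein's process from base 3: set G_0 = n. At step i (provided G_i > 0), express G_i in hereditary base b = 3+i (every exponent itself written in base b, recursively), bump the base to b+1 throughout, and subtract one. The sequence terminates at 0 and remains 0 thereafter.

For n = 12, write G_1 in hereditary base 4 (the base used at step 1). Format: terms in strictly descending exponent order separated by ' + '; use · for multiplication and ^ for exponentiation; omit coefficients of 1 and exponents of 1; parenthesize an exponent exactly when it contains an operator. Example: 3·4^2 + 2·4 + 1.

4^2 + 3

step 0: 12 = 3^2 + 3; sub 4 for 3: 4^2 + 4; = 20; G_1 = 20−1 = 19
step 1: 19 = 4^2 + 3; sub 5 for 4: 5^2 + 3; = 28; G_2 = 28−1 = 27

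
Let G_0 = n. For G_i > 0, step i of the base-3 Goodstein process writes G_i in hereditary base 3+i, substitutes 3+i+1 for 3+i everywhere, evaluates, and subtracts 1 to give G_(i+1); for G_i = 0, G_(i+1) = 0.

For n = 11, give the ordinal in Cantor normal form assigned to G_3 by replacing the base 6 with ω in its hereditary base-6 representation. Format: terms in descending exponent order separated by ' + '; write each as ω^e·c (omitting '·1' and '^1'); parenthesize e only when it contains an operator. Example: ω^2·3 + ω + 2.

G_0=11  [base 3] 3^2 + 2  →[3↦4]→  4^2 + 2 = 18  −1 ⇒ G_1=17
G_1=17  [base 4] 4^2 + 1  →[4↦5]→  5^2 + 1 = 26  −1 ⇒ G_2=25
G_2=25  [base 5] 5^2  →[5↦6]→  6^2 = 36  −1 ⇒ G_3=35
G_3=35  [base 6] 5·6 + 5  →[6↦7]→  5·7 + 5 = 40  −1 ⇒ G_4=39

ω·5 + 5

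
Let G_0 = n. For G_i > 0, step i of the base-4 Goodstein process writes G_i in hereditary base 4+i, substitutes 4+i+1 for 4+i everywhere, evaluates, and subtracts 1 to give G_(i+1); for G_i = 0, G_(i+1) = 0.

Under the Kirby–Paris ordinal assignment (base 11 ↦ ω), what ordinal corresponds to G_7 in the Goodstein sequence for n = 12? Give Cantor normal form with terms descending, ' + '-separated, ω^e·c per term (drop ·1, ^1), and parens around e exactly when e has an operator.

ω + 8

(0) 12|_4 = 3·4 ↦ 3·5|_5 = 15 ⇒ 14
(1) 14|_5 = 2·5 + 4 ↦ 2·6 + 4|_6 = 16 ⇒ 15
(2) 15|_6 = 2·6 + 3 ↦ 2·7 + 3|_7 = 17 ⇒ 16
(3) 16|_7 = 2·7 + 2 ↦ 2·8 + 2|_8 = 18 ⇒ 17
(4) 17|_8 = 2·8 + 1 ↦ 2·9 + 1|_9 = 19 ⇒ 18
(5) 18|_9 = 2·9 ↦ 2·10|_10 = 20 ⇒ 19
(6) 19|_10 = 10 + 9 ↦ 11 + 9|_11 = 20 ⇒ 19
(7) 19|_11 = 11 + 8 ↦ 12 + 8|_12 = 20 ⇒ 19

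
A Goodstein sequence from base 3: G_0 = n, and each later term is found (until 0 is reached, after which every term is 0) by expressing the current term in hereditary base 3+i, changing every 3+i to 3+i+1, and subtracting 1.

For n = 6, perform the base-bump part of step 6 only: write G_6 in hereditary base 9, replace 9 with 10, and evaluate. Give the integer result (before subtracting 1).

6

i=0: 6 = 2·3 (b=3); 3→4: 2·4 = 8; 8−1 = 7
i=1: 7 = 4 + 3 (b=4); 4→5: 5 + 3 = 8; 8−1 = 7
i=2: 7 = 5 + 2 (b=5); 5→6: 6 + 2 = 8; 8−1 = 7
i=3: 7 = 6 + 1 (b=6); 6→7: 7 + 1 = 8; 8−1 = 7
i=4: 7 = 7 (b=7); 7→8: 8 = 8; 8−1 = 7
i=5: 7 = 7 (b=8); 8→9: 7 = 7; 7−1 = 6
i=6: 6 = 6 (b=9); 9→10: 6 = 6; 6−1 = 5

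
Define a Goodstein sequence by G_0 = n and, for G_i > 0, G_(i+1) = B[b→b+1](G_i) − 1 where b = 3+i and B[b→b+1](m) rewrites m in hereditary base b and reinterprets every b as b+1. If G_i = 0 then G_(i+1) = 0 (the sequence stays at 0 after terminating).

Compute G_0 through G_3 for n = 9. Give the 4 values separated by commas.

9, 15, 17, 19

G_0=9  [base 3] 3^2  →[3↦4]→  4^2 = 16  −1 ⇒ G_1=15
G_1=15  [base 4] 3·4 + 3  →[4↦5]→  3·5 + 3 = 18  −1 ⇒ G_2=17
G_2=17  [base 5] 3·5 + 2  →[5↦6]→  3·6 + 2 = 20  −1 ⇒ G_3=19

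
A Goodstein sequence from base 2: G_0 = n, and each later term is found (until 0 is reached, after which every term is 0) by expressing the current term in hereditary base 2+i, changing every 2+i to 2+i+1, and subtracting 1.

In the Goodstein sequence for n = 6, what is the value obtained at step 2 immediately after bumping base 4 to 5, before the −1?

i=0: 6 = 2^2 + 2 (b=2); 2→3: 3^3 + 3 = 30; 30−1 = 29
i=1: 29 = 3^3 + 2 (b=3); 3→4: 4^4 + 2 = 258; 258−1 = 257
i=2: 257 = 4^4 + 1 (b=4); 4→5: 5^5 + 1 = 3126; 3126−1 = 3125

3126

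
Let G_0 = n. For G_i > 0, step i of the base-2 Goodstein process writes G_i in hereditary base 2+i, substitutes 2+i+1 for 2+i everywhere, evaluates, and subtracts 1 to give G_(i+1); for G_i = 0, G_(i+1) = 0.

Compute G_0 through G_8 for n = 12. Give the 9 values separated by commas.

12, 107, 1065, 15685, 280019, 5764910, 134217867, 3486784574, 100000000211

G_0=12  [base 2] 2^(2 + 1) + 2^2  →[2↦3]→  3^(3 + 1) + 3^3 = 108  −1 ⇒ G_1=107
G_1=107  [base 3] 3^(3 + 1) + 2·3^2 + 2·3 + 2  →[3↦4]→  4^(4 + 1) + 2·4^2 + 2·4 + 2 = 1066  −1 ⇒ G_2=1065
G_2=1065  [base 4] 4^(4 + 1) + 2·4^2 + 2·4 + 1  →[4↦5]→  5^(5 + 1) + 2·5^2 + 2·5 + 1 = 15686  −1 ⇒ G_3=15685
G_3=15685  [base 5] 5^(5 + 1) + 2·5^2 + 2·5  →[5↦6]→  6^(6 + 1) + 2·6^2 + 2·6 = 280020  −1 ⇒ G_4=280019
G_4=280019  [base 6] 6^(6 + 1) + 2·6^2 + 6 + 5  →[6↦7]→  7^(7 + 1) + 2·7^2 + 7 + 5 = 5764911  −1 ⇒ G_5=5764910
G_5=5764910  [base 7] 7^(7 + 1) + 2·7^2 + 7 + 4  →[7↦8]→  8^(8 + 1) + 2·8^2 + 8 + 4 = 134217868  −1 ⇒ G_6=134217867
G_6=134217867  [base 8] 8^(8 + 1) + 2·8^2 + 8 + 3  →[8↦9]→  9^(9 + 1) + 2·9^2 + 9 + 3 = 3486784575  −1 ⇒ G_7=3486784574
G_7=3486784574  [base 9] 9^(9 + 1) + 2·9^2 + 9 + 2  →[9↦10]→  10^(10 + 1) + 2·10^2 + 10 + 2 = 100000000212  −1 ⇒ G_8=100000000211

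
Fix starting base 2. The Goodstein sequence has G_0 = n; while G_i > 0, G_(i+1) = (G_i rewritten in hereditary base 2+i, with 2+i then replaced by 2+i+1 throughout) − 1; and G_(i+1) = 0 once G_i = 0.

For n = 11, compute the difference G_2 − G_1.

step 0: 11 = 2^(2 + 1) + 2 + 1; sub 3 for 2: 3^(3 + 1) + 3 + 1; = 85; G_1 = 85−1 = 84
step 1: 84 = 3^(3 + 1) + 3; sub 4 for 3: 4^(4 + 1) + 4; = 1028; G_2 = 1028−1 = 1027

943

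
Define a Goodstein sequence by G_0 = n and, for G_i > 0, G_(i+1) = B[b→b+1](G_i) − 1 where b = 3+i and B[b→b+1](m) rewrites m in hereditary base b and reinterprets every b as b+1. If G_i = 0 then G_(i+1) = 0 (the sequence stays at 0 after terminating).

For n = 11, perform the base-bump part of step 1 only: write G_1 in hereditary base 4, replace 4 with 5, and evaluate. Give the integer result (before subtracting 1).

26

base 3: 11 = 3^2 + 2; at 4: 4^2 + 2 = 18; next = 17
base 4: 17 = 4^2 + 1; at 5: 5^2 + 1 = 26; next = 25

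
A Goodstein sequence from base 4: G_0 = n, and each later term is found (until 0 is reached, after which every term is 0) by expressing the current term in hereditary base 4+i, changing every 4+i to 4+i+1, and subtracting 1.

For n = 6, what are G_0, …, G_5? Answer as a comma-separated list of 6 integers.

6, 6, 6, 6, 5, 4

G_0=6  [base 4] 4 + 2  →[4↦5]→  5 + 2 = 7  −1 ⇒ G_1=6
G_1=6  [base 5] 5 + 1  →[5↦6]→  6 + 1 = 7  −1 ⇒ G_2=6
G_2=6  [base 6] 6  →[6↦7]→  7 = 7  −1 ⇒ G_3=6
G_3=6  [base 7] 6  →[7↦8]→  6 = 6  −1 ⇒ G_4=5
G_4=5  [base 8] 5  →[8↦9]→  5 = 5  −1 ⇒ G_5=4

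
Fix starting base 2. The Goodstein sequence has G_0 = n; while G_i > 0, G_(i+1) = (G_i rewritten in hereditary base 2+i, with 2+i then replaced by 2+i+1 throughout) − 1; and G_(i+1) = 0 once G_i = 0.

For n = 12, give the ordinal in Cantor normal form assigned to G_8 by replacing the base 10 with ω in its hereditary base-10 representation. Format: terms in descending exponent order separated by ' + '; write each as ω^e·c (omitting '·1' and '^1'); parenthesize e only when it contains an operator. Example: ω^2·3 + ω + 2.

ω^(ω + 1) + ω^2·2 + ω + 1

[0] 12 ≡ 2^(2 + 1) + 2^2 (base 2). Lift 3: 108. −1: 107.
[1] 107 ≡ 3^(3 + 1) + 2·3^2 + 2·3 + 2 (base 3). Lift 4: 1066. −1: 1065.
[2] 1065 ≡ 4^(4 + 1) + 2·4^2 + 2·4 + 1 (base 4). Lift 5: 15686. −1: 15685.
[3] 15685 ≡ 5^(5 + 1) + 2·5^2 + 2·5 (base 5). Lift 6: 280020. −1: 280019.
[4] 280019 ≡ 6^(6 + 1) + 2·6^2 + 6 + 5 (base 6). Lift 7: 5764911. −1: 5764910.
[5] 5764910 ≡ 7^(7 + 1) + 2·7^2 + 7 + 4 (base 7). Lift 8: 134217868. −1: 134217867.
[6] 134217867 ≡ 8^(8 + 1) + 2·8^2 + 8 + 3 (base 8). Lift 9: 3486784575. −1: 3486784574.
[7] 3486784574 ≡ 9^(9 + 1) + 2·9^2 + 9 + 2 (base 9). Lift 10: 100000000212. −1: 100000000211.
[8] 100000000211 ≡ 10^(10 + 1) + 2·10^2 + 10 + 1 (base 10). Lift 11: 3138428376975. −1: 3138428376974.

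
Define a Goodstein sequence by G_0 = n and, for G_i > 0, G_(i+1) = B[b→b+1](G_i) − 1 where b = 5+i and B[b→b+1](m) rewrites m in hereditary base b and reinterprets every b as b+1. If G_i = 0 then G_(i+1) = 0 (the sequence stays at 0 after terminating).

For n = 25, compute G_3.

43

step 0: 25 = 5^2; sub 6 for 5: 6^2; = 36; G_1 = 36−1 = 35
step 1: 35 = 5·6 + 5; sub 7 for 6: 5·7 + 5; = 40; G_2 = 40−1 = 39
step 2: 39 = 5·7 + 4; sub 8 for 7: 5·8 + 4; = 44; G_3 = 44−1 = 43
step 3: 43 = 5·8 + 3; sub 9 for 8: 5·9 + 3; = 48; G_4 = 48−1 = 47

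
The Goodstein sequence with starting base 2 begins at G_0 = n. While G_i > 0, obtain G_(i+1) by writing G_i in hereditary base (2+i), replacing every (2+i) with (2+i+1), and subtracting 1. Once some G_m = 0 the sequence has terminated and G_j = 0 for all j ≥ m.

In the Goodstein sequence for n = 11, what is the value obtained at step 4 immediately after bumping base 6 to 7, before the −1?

base 2: 11 = 2^(2 + 1) + 2 + 1; at 3: 3^(3 + 1) + 3 + 1 = 85; next = 84
base 3: 84 = 3^(3 + 1) + 3; at 4: 4^(4 + 1) + 4 = 1028; next = 1027
base 4: 1027 = 4^(4 + 1) + 3; at 5: 5^(5 + 1) + 3 = 15628; next = 15627
base 5: 15627 = 5^(5 + 1) + 2; at 6: 6^(6 + 1) + 2 = 279938; next = 279937

5764802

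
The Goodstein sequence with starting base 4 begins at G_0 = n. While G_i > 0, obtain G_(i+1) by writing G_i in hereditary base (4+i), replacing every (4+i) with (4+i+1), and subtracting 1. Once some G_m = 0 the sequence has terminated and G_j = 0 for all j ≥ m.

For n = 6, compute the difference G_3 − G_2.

G_0 = 6. HB_4(6) = 4 + 2. Bump = 7. G_1 = 6.
G_1 = 6. HB_5(6) = 5 + 1. Bump = 7. G_2 = 6.
G_2 = 6. HB_6(6) = 6. Bump = 7. G_3 = 6.

0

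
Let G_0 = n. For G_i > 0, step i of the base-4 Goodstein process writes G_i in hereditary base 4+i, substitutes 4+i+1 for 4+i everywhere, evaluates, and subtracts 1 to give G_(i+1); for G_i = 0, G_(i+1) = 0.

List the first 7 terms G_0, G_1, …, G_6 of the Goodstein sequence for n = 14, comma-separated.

14, 16, 18, 20, 21, 22, 23

G_0 = 14. HB_4(14) = 3·4 + 2. Bump = 17. G_1 = 16.
G_1 = 16. HB_5(16) = 3·5 + 1. Bump = 19. G_2 = 18.
G_2 = 18. HB_6(18) = 3·6. Bump = 21. G_3 = 20.
G_3 = 20. HB_7(20) = 2·7 + 6. Bump = 22. G_4 = 21.
G_4 = 21. HB_8(21) = 2·8 + 5. Bump = 23. G_5 = 22.
G_5 = 22. HB_9(22) = 2·9 + 4. Bump = 24. G_6 = 23.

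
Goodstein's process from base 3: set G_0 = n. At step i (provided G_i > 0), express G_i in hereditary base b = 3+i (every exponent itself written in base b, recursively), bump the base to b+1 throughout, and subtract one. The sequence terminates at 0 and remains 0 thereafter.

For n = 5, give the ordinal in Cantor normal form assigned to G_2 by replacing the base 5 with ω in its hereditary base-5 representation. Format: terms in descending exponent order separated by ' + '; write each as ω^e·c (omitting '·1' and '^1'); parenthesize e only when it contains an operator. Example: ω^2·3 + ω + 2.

ω

step 0: 5 = 3 + 2; sub 4 for 3: 4 + 2; = 6; G_1 = 6−1 = 5
step 1: 5 = 4 + 1; sub 5 for 4: 5 + 1; = 6; G_2 = 6−1 = 5
step 2: 5 = 5; sub 6 for 5: 6; = 6; G_3 = 6−1 = 5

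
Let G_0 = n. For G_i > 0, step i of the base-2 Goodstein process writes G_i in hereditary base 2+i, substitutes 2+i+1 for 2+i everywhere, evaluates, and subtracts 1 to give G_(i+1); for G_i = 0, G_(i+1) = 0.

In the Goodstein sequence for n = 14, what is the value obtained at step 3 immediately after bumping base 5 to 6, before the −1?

G_0 = 14. HB_2(14) = 2^(2 + 1) + 2^2 + 2. Bump = 111. G_1 = 110.
G_1 = 110. HB_3(110) = 3^(3 + 1) + 3^3 + 2. Bump = 1282. G_2 = 1281.
G_2 = 1281. HB_4(1281) = 4^(4 + 1) + 4^4 + 1. Bump = 18751. G_3 = 18750.
G_3 = 18750. HB_5(18750) = 5^(5 + 1) + 5^5. Bump = 326592. G_4 = 326591.

326592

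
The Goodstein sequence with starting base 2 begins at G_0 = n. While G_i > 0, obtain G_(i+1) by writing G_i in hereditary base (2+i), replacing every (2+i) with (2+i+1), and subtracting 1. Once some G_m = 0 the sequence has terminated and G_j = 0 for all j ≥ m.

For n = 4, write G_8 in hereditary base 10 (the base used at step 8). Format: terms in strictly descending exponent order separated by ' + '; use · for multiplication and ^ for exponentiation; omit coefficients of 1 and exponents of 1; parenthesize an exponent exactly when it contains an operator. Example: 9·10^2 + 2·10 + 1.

[0] 4 ≡ 2^2 (base 2). Lift 3: 27. −1: 26.
[1] 26 ≡ 2·3^2 + 2·3 + 2 (base 3). Lift 4: 42. −1: 41.
[2] 41 ≡ 2·4^2 + 2·4 + 1 (base 4). Lift 5: 61. −1: 60.
[3] 60 ≡ 2·5^2 + 2·5 (base 5). Lift 6: 84. −1: 83.
[4] 83 ≡ 2·6^2 + 6 + 5 (base 6). Lift 7: 110. −1: 109.
[5] 109 ≡ 2·7^2 + 7 + 4 (base 7). Lift 8: 140. −1: 139.
[6] 139 ≡ 2·8^2 + 8 + 3 (base 8). Lift 9: 174. −1: 173.
[7] 173 ≡ 2·9^2 + 9 + 2 (base 9). Lift 10: 212. −1: 211.
[8] 211 ≡ 2·10^2 + 10 + 1 (base 10). Lift 11: 254. −1: 253.

2·10^2 + 10 + 1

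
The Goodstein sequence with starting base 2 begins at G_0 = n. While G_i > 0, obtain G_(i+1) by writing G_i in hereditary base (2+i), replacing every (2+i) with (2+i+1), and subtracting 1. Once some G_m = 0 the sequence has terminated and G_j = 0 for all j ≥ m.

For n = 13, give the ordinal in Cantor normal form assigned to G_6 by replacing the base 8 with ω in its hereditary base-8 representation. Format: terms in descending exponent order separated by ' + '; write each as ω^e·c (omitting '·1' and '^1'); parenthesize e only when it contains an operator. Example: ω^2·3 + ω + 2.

ω^(ω + 1) + ω^3·3 + ω^2·3 + ω·2 + 7

[0] 13 ≡ 2^(2 + 1) + 2^2 + 1 (base 2). Lift 3: 109. −1: 108.
[1] 108 ≡ 3^(3 + 1) + 3^3 (base 3). Lift 4: 1280. −1: 1279.
[2] 1279 ≡ 4^(4 + 1) + 3·4^3 + 3·4^2 + 3·4 + 3 (base 4). Lift 5: 16093. −1: 16092.
[3] 16092 ≡ 5^(5 + 1) + 3·5^3 + 3·5^2 + 3·5 + 2 (base 5). Lift 6: 280712. −1: 280711.
[4] 280711 ≡ 6^(6 + 1) + 3·6^3 + 3·6^2 + 3·6 + 1 (base 6). Lift 7: 5765999. −1: 5765998.
[5] 5765998 ≡ 7^(7 + 1) + 3·7^3 + 3·7^2 + 3·7 (base 7). Lift 8: 134219480. −1: 134219479.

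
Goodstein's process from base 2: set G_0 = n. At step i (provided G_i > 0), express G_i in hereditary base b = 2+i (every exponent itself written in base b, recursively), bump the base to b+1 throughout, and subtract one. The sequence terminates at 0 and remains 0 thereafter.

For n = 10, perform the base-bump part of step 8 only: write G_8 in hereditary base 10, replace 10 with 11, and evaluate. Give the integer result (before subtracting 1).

1426559238831

step 0: 10 = 2^(2 + 1) + 2; sub 3 for 2: 3^(3 + 1) + 3; = 84; G_1 = 84−1 = 83
step 1: 83 = 3^(3 + 1) + 2; sub 4 for 3: 4^(4 + 1) + 2; = 1026; G_2 = 1026−1 = 1025
step 2: 1025 = 4^(4 + 1) + 1; sub 5 for 4: 5^(5 + 1) + 1; = 15626; G_3 = 15626−1 = 15625
step 3: 15625 = 5^(5 + 1); sub 6 for 5: 6^(6 + 1); = 279936; G_4 = 279936−1 = 279935
step 4: 279935 = 5·6^6 + 5·6^5 + 5·6^4 + 5·6^3 + 5·6^2 + 5·6 + 5; sub 7 for 6: 5·7^7 + 5·7^5 + 5·7^4 + 5·7^3 + 5·7^2 + 5·7 + 5; = 4215755; G_5 = 4215755−1 = 4215754
step 5: 4215754 = 5·7^7 + 5·7^5 + 5·7^4 + 5·7^3 + 5·7^2 + 5·7 + 4; sub 8 for 7: 5·8^8 + 5·8^5 + 5·8^4 + 5·8^3 + 5·8^2 + 5·8 + 4; = 84073324; G_6 = 84073324−1 = 84073323
step 6: 84073323 = 5·8^8 + 5·8^5 + 5·8^4 + 5·8^3 + 5·8^2 + 5·8 + 3; sub 9 for 8: 5·9^9 + 5·9^5 + 5·9^4 + 5·9^3 + 5·9^2 + 5·9 + 3; = 1937434593; G_7 = 1937434593−1 = 1937434592
step 7: 1937434592 = 5·9^9 + 5·9^5 + 5·9^4 + 5·9^3 + 5·9^2 + 5·9 + 2; sub 10 for 9: 5·10^10 + 5·10^5 + 5·10^4 + 5·10^3 + 5·10^2 + 5·10 + 2; = 50000555552; G_8 = 50000555552−1 = 50000555551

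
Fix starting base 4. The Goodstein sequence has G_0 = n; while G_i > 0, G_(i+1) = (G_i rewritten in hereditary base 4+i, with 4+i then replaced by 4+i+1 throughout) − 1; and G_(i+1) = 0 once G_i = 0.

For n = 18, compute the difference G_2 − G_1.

10

i=0: 18 = 4^2 + 2 (b=4); 4→5: 5^2 + 2 = 27; 27−1 = 26
i=1: 26 = 5^2 + 1 (b=5); 5→6: 6^2 + 1 = 37; 37−1 = 36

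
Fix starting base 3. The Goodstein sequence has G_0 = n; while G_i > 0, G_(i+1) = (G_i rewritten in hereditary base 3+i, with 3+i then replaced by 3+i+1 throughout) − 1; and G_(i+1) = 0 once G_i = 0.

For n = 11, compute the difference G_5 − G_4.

4

G_0=11  [base 3] 3^2 + 2  →[3↦4]→  4^2 + 2 = 18  −1 ⇒ G_1=17
G_1=17  [base 4] 4^2 + 1  →[4↦5]→  5^2 + 1 = 26  −1 ⇒ G_2=25
G_2=25  [base 5] 5^2  →[5↦6]→  6^2 = 36  −1 ⇒ G_3=35
G_3=35  [base 6] 5·6 + 5  →[6↦7]→  5·7 + 5 = 40  −1 ⇒ G_4=39
G_4=39  [base 7] 5·7 + 4  →[7↦8]→  5·8 + 4 = 44  −1 ⇒ G_5=43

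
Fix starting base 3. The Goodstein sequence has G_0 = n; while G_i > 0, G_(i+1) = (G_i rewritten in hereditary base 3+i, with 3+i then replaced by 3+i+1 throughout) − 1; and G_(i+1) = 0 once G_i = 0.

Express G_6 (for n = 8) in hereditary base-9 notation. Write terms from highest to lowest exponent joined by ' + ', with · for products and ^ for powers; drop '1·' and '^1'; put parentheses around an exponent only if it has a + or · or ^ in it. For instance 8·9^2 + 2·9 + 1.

step 0: 8 = 2·3 + 2; sub 4 for 3: 2·4 + 2; = 10; G_1 = 10−1 = 9
step 1: 9 = 2·4 + 1; sub 5 for 4: 2·5 + 1; = 11; G_2 = 11−1 = 10
step 2: 10 = 2·5; sub 6 for 5: 2·6; = 12; G_3 = 12−1 = 11
step 3: 11 = 6 + 5; sub 7 for 6: 7 + 5; = 12; G_4 = 12−1 = 11
step 4: 11 = 7 + 4; sub 8 for 7: 8 + 4; = 12; G_5 = 12−1 = 11
step 5: 11 = 8 + 3; sub 9 for 8: 9 + 3; = 12; G_6 = 12−1 = 11

9 + 2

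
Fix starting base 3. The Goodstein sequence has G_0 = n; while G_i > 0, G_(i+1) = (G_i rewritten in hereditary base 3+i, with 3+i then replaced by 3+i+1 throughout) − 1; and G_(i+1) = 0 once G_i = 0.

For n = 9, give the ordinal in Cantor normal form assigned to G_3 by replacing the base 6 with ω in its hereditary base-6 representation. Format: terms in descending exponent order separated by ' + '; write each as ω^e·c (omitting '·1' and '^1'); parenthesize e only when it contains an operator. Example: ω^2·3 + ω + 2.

G_0=9  [base 3] 3^2  →[3↦4]→  4^2 = 16  −1 ⇒ G_1=15
G_1=15  [base 4] 3·4 + 3  →[4↦5]→  3·5 + 3 = 18  −1 ⇒ G_2=17
G_2=17  [base 5] 3·5 + 2  →[5↦6]→  3·6 + 2 = 20  −1 ⇒ G_3=19
G_3=19  [base 6] 3·6 + 1  →[6↦7]→  3·7 + 1 = 22  −1 ⇒ G_4=21

ω·3 + 1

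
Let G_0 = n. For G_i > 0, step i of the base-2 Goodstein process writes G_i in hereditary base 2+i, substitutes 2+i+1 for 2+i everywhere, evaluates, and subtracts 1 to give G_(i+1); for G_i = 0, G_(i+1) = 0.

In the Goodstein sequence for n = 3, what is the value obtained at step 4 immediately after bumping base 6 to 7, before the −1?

1

step 0: 3 = 2 + 1; sub 3 for 2: 3 + 1; = 4; G_1 = 4−1 = 3
step 1: 3 = 3; sub 4 for 3: 4; = 4; G_2 = 4−1 = 3
step 2: 3 = 3; sub 5 for 4: 3; = 3; G_3 = 3−1 = 2
step 3: 2 = 2; sub 6 for 5: 2; = 2; G_4 = 2−1 = 1
step 4: 1 = 1; sub 7 for 6: 1; = 1; G_5 = 1−1 = 0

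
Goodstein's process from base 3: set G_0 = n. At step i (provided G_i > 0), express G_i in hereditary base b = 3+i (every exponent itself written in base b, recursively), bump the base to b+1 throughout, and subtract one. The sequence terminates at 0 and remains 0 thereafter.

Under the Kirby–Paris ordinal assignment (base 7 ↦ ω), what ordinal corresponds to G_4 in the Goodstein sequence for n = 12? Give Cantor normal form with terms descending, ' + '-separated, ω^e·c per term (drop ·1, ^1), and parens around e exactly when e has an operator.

[0] 12 ≡ 3^2 + 3 (base 3). Lift 4: 20. −1: 19.
[1] 19 ≡ 4^2 + 3 (base 4). Lift 5: 28. −1: 27.
[2] 27 ≡ 5^2 + 2 (base 5). Lift 6: 38. −1: 37.
[3] 37 ≡ 6^2 + 1 (base 6). Lift 7: 50. −1: 49.
[4] 49 ≡ 7^2 (base 7). Lift 8: 64. −1: 63.

ω^2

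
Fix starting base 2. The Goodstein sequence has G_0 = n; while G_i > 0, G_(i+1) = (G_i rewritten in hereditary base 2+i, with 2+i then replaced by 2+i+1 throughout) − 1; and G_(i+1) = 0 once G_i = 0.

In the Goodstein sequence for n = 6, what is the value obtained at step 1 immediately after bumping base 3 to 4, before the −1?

6 —HB2→ 2^2 + 2 —bump→ 3^3 + 3 = 30 —(−1)→ 29
29 —HB3→ 3^3 + 2 —bump→ 4^4 + 2 = 258 —(−1)→ 257

258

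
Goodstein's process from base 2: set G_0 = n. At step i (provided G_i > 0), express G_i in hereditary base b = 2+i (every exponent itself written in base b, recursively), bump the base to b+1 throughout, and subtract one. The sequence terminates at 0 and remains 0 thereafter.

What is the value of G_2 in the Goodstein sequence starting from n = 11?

1027

(0) 11|_2 = 2^(2 + 1) + 2 + 1 ↦ 3^(3 + 1) + 3 + 1|_3 = 85 ⇒ 84
(1) 84|_3 = 3^(3 + 1) + 3 ↦ 4^(4 + 1) + 4|_4 = 1028 ⇒ 1027
(2) 1027|_4 = 4^(4 + 1) + 3 ↦ 5^(5 + 1) + 3|_5 = 15628 ⇒ 15627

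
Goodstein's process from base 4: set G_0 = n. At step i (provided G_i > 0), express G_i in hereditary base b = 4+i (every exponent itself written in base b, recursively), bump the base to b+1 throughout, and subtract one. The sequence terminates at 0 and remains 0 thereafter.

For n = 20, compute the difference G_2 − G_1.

G_0 = 20. HB_4(20) = 4^2 + 4. Bump = 30. G_1 = 29.
G_1 = 29. HB_5(29) = 5^2 + 4. Bump = 40. G_2 = 39.

10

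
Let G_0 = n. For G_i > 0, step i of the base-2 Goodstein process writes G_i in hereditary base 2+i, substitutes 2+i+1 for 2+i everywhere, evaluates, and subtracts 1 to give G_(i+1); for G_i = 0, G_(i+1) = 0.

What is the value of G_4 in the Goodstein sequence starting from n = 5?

775

5 —HB2→ 2^2 + 1 —bump→ 3^3 + 1 = 28 —(−1)→ 27
27 —HB3→ 3^3 —bump→ 4^4 = 256 —(−1)→ 255
255 —HB4→ 3·4^3 + 3·4^2 + 3·4 + 3 —bump→ 3·5^3 + 3·5^2 + 3·5 + 3 = 468 —(−1)→ 467
467 —HB5→ 3·5^3 + 3·5^2 + 3·5 + 2 —bump→ 3·6^3 + 3·6^2 + 3·6 + 2 = 776 —(−1)→ 775
775 —HB6→ 3·6^3 + 3·6^2 + 3·6 + 1 —bump→ 3·7^3 + 3·7^2 + 3·7 + 1 = 1198 —(−1)→ 1197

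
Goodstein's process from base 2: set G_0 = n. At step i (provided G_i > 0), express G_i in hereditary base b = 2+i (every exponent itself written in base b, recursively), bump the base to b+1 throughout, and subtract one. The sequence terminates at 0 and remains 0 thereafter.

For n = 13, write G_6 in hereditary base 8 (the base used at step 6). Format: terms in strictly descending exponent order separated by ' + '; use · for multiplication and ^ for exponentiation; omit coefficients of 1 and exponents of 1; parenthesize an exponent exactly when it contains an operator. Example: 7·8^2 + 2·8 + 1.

8^(8 + 1) + 3·8^3 + 3·8^2 + 2·8 + 7

[0] 13 ≡ 2^(2 + 1) + 2^2 + 1 (base 2). Lift 3: 109. −1: 108.
[1] 108 ≡ 3^(3 + 1) + 3^3 (base 3). Lift 4: 1280. −1: 1279.
[2] 1279 ≡ 4^(4 + 1) + 3·4^3 + 3·4^2 + 3·4 + 3 (base 4). Lift 5: 16093. −1: 16092.
[3] 16092 ≡ 5^(5 + 1) + 3·5^3 + 3·5^2 + 3·5 + 2 (base 5). Lift 6: 280712. −1: 280711.
[4] 280711 ≡ 6^(6 + 1) + 3·6^3 + 3·6^2 + 3·6 + 1 (base 6). Lift 7: 5765999. −1: 5765998.
[5] 5765998 ≡ 7^(7 + 1) + 3·7^3 + 3·7^2 + 3·7 (base 7). Lift 8: 134219480. −1: 134219479.
[6] 134219479 ≡ 8^(8 + 1) + 3·8^3 + 3·8^2 + 2·8 + 7 (base 8). Lift 9: 3486786856. −1: 3486786855.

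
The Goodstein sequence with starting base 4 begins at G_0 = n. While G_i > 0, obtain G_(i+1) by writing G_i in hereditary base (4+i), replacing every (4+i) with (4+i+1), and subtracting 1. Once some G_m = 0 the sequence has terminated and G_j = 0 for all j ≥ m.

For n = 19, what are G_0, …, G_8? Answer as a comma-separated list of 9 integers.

19, 27, 37, 49, 63, 69, 75, 81, 87

19 —HB4→ 4^2 + 3 —bump→ 5^2 + 3 = 28 —(−1)→ 27
27 —HB5→ 5^2 + 2 —bump→ 6^2 + 2 = 38 —(−1)→ 37
37 —HB6→ 6^2 + 1 —bump→ 7^2 + 1 = 50 —(−1)→ 49
49 —HB7→ 7^2 —bump→ 8^2 = 64 —(−1)→ 63
63 —HB8→ 7·8 + 7 —bump→ 7·9 + 7 = 70 —(−1)→ 69
69 —HB9→ 7·9 + 6 —bump→ 7·10 + 6 = 76 —(−1)→ 75
75 —HB10→ 7·10 + 5 —bump→ 7·11 + 5 = 82 —(−1)→ 81
81 —HB11→ 7·11 + 4 —bump→ 7·12 + 4 = 88 —(−1)→ 87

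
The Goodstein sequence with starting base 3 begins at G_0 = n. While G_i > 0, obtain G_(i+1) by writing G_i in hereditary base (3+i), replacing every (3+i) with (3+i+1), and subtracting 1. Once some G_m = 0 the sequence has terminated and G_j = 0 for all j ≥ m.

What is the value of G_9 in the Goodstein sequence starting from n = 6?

3

step 0: 6 = 2·3; sub 4 for 3: 2·4; = 8; G_1 = 8−1 = 7
step 1: 7 = 4 + 3; sub 5 for 4: 5 + 3; = 8; G_2 = 8−1 = 7
step 2: 7 = 5 + 2; sub 6 for 5: 6 + 2; = 8; G_3 = 8−1 = 7
step 3: 7 = 6 + 1; sub 7 for 6: 7 + 1; = 8; G_4 = 8−1 = 7
step 4: 7 = 7; sub 8 for 7: 8; = 8; G_5 = 8−1 = 7
step 5: 7 = 7; sub 9 for 8: 7; = 7; G_6 = 7−1 = 6
step 6: 6 = 6; sub 10 for 9: 6; = 6; G_7 = 6−1 = 5
step 7: 5 = 5; sub 11 for 10: 5; = 5; G_8 = 5−1 = 4
step 8: 4 = 4; sub 12 for 11: 4; = 4; G_9 = 4−1 = 3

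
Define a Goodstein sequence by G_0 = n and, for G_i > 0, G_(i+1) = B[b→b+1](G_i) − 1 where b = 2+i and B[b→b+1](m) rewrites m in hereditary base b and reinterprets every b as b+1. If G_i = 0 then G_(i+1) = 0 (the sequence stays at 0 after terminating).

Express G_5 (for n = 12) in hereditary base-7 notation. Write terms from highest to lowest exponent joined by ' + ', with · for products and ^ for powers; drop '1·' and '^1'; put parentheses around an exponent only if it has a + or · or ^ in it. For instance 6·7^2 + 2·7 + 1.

base 2: 12 = 2^(2 + 1) + 2^2; at 3: 3^(3 + 1) + 3^3 = 108; next = 107
base 3: 107 = 3^(3 + 1) + 2·3^2 + 2·3 + 2; at 4: 4^(4 + 1) + 2·4^2 + 2·4 + 2 = 1066; next = 1065
base 4: 1065 = 4^(4 + 1) + 2·4^2 + 2·4 + 1; at 5: 5^(5 + 1) + 2·5^2 + 2·5 + 1 = 15686; next = 15685
base 5: 15685 = 5^(5 + 1) + 2·5^2 + 2·5; at 6: 6^(6 + 1) + 2·6^2 + 2·6 = 280020; next = 280019
base 6: 280019 = 6^(6 + 1) + 2·6^2 + 6 + 5; at 7: 7^(7 + 1) + 2·7^2 + 7 + 5 = 5764911; next = 5764910

7^(7 + 1) + 2·7^2 + 7 + 4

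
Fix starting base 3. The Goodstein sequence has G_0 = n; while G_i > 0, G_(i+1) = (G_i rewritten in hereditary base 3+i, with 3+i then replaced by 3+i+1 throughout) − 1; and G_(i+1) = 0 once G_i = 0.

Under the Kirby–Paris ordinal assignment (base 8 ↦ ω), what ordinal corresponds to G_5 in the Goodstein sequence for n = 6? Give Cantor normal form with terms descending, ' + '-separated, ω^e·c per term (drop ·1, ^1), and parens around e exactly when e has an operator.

7

G_0=6  [base 3] 2·3  →[3↦4]→  2·4 = 8  −1 ⇒ G_1=7
G_1=7  [base 4] 4 + 3  →[4↦5]→  5 + 3 = 8  −1 ⇒ G_2=7
G_2=7  [base 5] 5 + 2  →[5↦6]→  6 + 2 = 8  −1 ⇒ G_3=7
G_3=7  [base 6] 6 + 1  →[6↦7]→  7 + 1 = 8  −1 ⇒ G_4=7
G_4=7  [base 7] 7  →[7↦8]→  8 = 8  −1 ⇒ G_5=7
G_5=7  [base 8] 7  →[8↦9]→  7 = 7  −1 ⇒ G_6=6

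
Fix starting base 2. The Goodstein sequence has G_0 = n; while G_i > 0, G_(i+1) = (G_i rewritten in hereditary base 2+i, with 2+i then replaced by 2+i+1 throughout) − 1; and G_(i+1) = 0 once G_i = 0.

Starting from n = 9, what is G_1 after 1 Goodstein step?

81

step 0: 9 = 2^(2 + 1) + 1; sub 3 for 2: 3^(3 + 1) + 1; = 82; G_1 = 82−1 = 81
step 1: 81 = 3^(3 + 1); sub 4 for 3: 4^(4 + 1); = 1024; G_2 = 1024−1 = 1023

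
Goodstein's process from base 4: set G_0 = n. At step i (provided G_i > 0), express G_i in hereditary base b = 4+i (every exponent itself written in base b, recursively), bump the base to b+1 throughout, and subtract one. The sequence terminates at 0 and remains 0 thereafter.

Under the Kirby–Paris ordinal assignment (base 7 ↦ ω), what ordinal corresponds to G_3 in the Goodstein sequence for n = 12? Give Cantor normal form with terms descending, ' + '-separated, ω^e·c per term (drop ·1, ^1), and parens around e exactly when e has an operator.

i=0: 12 = 3·4 (b=4); 4→5: 3·5 = 15; 15−1 = 14
i=1: 14 = 2·5 + 4 (b=5); 5→6: 2·6 + 4 = 16; 16−1 = 15
i=2: 15 = 2·6 + 3 (b=6); 6→7: 2·7 + 3 = 17; 17−1 = 16

ω·2 + 2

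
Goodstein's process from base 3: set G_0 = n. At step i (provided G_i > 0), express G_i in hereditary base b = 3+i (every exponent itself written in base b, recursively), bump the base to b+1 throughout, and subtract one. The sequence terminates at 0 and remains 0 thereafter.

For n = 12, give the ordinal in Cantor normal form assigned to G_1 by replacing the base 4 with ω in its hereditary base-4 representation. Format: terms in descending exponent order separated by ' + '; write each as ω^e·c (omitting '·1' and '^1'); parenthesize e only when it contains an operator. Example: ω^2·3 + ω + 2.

ω^2 + 3

(0) 12|_3 = 3^2 + 3 ↦ 4^2 + 4|_4 = 20 ⇒ 19
(1) 19|_4 = 4^2 + 3 ↦ 5^2 + 3|_5 = 28 ⇒ 27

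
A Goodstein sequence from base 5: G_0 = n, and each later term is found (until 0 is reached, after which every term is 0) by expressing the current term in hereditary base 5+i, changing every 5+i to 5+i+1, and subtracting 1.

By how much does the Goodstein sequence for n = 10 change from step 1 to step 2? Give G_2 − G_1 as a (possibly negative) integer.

i=0: 10 = 2·5 (b=5); 5→6: 2·6 = 12; 12−1 = 11
i=1: 11 = 6 + 5 (b=6); 6→7: 7 + 5 = 12; 12−1 = 11

0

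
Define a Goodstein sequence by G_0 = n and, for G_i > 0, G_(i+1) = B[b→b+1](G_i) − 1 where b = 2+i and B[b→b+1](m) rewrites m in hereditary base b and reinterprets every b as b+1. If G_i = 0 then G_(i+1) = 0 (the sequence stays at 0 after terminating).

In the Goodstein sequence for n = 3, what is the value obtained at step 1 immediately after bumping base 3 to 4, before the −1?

4

i=0: 3 = 2 + 1 (b=2); 2→3: 3 + 1 = 4; 4−1 = 3
i=1: 3 = 3 (b=3); 3→4: 4 = 4; 4−1 = 3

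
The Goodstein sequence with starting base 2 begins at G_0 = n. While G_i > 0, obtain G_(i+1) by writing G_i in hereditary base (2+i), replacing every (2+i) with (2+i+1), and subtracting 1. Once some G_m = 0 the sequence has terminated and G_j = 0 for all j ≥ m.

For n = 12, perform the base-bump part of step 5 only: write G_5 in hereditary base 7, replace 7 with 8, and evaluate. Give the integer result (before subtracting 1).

134217868

i=0: 12 = 2^(2 + 1) + 2^2 (b=2); 2→3: 3^(3 + 1) + 3^3 = 108; 108−1 = 107
i=1: 107 = 3^(3 + 1) + 2·3^2 + 2·3 + 2 (b=3); 3→4: 4^(4 + 1) + 2·4^2 + 2·4 + 2 = 1066; 1066−1 = 1065
i=2: 1065 = 4^(4 + 1) + 2·4^2 + 2·4 + 1 (b=4); 4→5: 5^(5 + 1) + 2·5^2 + 2·5 + 1 = 15686; 15686−1 = 15685
i=3: 15685 = 5^(5 + 1) + 2·5^2 + 2·5 (b=5); 5→6: 6^(6 + 1) + 2·6^2 + 2·6 = 280020; 280020−1 = 280019
i=4: 280019 = 6^(6 + 1) + 2·6^2 + 6 + 5 (b=6); 6→7: 7^(7 + 1) + 2·7^2 + 7 + 5 = 5764911; 5764911−1 = 5764910
i=5: 5764910 = 7^(7 + 1) + 2·7^2 + 7 + 4 (b=7); 7→8: 8^(8 + 1) + 2·8^2 + 8 + 4 = 134217868; 134217868−1 = 134217867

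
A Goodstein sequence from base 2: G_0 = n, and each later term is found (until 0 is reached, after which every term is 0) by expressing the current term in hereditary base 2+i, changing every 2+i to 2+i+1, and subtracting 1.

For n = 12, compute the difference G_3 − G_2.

12 —HB2→ 2^(2 + 1) + 2^2 —bump→ 3^(3 + 1) + 3^3 = 108 —(−1)→ 107
107 —HB3→ 3^(3 + 1) + 2·3^2 + 2·3 + 2 —bump→ 4^(4 + 1) + 2·4^2 + 2·4 + 2 = 1066 —(−1)→ 1065
1065 —HB4→ 4^(4 + 1) + 2·4^2 + 2·4 + 1 —bump→ 5^(5 + 1) + 2·5^2 + 2·5 + 1 = 15686 —(−1)→ 15685

14620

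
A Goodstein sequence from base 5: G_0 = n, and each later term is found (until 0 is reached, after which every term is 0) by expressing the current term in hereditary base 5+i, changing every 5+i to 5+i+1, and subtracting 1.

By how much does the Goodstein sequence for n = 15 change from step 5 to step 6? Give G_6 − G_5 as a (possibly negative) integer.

G_0 = 15. HB_5(15) = 3·5. Bump = 18. G_1 = 17.
G_1 = 17. HB_6(17) = 2·6 + 5. Bump = 19. G_2 = 18.
G_2 = 18. HB_7(18) = 2·7 + 4. Bump = 20. G_3 = 19.
G_3 = 19. HB_8(19) = 2·8 + 3. Bump = 21. G_4 = 20.
G_4 = 20. HB_9(20) = 2·9 + 2. Bump = 22. G_5 = 21.
G_5 = 21. HB_10(21) = 2·10 + 1. Bump = 23. G_6 = 22.

1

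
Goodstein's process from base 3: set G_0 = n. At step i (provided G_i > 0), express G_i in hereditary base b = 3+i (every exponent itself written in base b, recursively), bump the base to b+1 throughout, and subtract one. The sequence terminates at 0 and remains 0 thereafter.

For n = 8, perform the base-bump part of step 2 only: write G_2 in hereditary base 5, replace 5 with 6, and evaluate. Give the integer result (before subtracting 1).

12

step 0: 8 = 2·3 + 2; sub 4 for 3: 2·4 + 2; = 10; G_1 = 10−1 = 9
step 1: 9 = 2·4 + 1; sub 5 for 4: 2·5 + 1; = 11; G_2 = 11−1 = 10
step 2: 10 = 2·5; sub 6 for 5: 2·6; = 12; G_3 = 12−1 = 11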